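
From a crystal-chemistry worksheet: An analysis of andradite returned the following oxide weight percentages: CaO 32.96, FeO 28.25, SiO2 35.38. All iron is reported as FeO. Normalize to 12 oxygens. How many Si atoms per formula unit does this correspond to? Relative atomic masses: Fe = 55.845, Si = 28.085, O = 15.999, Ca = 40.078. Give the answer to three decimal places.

CaO (M=56.077): mol = 0.58776; Ca = 0.58776, O = 0.58776.
FeO (M=71.844): mol = 0.39321; Fe = 0.39321, O = 0.39321.
SiO2 (M=60.083): mol = 0.58885; Si = 0.58885, O = 1.17770.
ΣO = 2.15867; factor = 12/ΣO = 5.55898.
Si apfu = 0.58885 × 5.55898 = 3.273.

3.273 Si apfu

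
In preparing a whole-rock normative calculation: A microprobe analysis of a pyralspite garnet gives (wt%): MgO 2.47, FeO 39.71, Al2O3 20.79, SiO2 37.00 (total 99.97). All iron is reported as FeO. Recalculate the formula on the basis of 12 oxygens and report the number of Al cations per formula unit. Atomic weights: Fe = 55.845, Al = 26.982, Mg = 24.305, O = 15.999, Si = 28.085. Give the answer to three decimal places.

1.991 Al apfu

MgO: 2.47/40.304 = 0.06128 mol → 0.06128 mol Mg, 0.06128 mol O.
FeO: 39.71/71.844 = 0.55273 mol → 0.55273 mol Fe, 0.55273 mol O.
Al2O3: 20.79/101.961 = 0.20390 mol → 0.40780 mol Al, 0.61170 mol O.
SiO2: 37.00/60.083 = 0.61581 mol → 0.61581 mol Si, 1.23162 mol O.
Total oxygen = 2.45733 mol. Normalization factor = 12/2.45733 = 4.88335.
Al per 12 O = 0.40780 × 4.88335 = 1.991.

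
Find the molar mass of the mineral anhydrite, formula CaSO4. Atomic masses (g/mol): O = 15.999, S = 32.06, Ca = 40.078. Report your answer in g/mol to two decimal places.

M = 1(40.078) + 1(32.06) + 4(15.999)

136.13 g/mol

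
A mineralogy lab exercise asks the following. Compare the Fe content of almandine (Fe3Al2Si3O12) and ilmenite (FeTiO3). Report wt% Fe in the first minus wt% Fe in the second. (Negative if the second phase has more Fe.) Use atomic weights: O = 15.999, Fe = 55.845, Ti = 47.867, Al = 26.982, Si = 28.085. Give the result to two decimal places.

Fe in Fe3Al2Si3O12: molar mass 497.742 g/mol; 3×55.845 = 167.535 g → 33.66 wt%.
Fe in FeTiO3: molar mass 151.709 g/mol; 1×55.845 = 55.845 g → 36.81 wt%.
Difference = 33.66 − 36.81 = -3.15 percentage points.

-3.15 percentage points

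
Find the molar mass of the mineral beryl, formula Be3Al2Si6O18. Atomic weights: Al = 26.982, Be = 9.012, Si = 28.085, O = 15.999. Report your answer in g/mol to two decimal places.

537.49 g/mol

Be: 3 × 9.012 = 27.0360
Al: 2 × 26.982 = 53.9640
Si: 6 × 28.085 = 168.5100
O: 18 × 15.999 = 287.9820
Summing the contributions gives the formula mass.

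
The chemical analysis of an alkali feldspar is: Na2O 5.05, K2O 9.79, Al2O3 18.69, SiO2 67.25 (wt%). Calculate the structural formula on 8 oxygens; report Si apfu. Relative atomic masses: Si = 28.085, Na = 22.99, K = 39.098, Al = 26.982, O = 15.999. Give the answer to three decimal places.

Na2O: 5.05/61.979 = 0.08148 mol → 0.16296 mol Na, 0.08148 mol O.
K2O: 9.79/94.195 = 0.10393 mol → 0.20786 mol K, 0.10393 mol O.
Al2O3: 18.69/101.961 = 0.18331 mol → 0.36662 mol Al, 0.54993 mol O.
SiO2: 67.25/60.083 = 1.11928 mol → 1.11928 mol Si, 2.23856 mol O.
Total oxygen = 2.97390 mol. Normalization factor = 8/2.97390 = 2.69007.
Si per 8 O = 1.11928 × 2.69007 = 3.011.

3.011 Si apfu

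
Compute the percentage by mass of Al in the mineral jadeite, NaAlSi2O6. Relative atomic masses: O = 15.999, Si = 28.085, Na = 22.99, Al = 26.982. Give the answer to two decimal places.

13.35 wt%

Formula mass = 1*22.99 + 1*26.982 + 2*28.085 + 6*15.999 = 202.136 g/mol, of which 26.982 g is Al.
So Al makes up 26.982/202.136 = 0.1335 of the mass, i.e. 13.35%.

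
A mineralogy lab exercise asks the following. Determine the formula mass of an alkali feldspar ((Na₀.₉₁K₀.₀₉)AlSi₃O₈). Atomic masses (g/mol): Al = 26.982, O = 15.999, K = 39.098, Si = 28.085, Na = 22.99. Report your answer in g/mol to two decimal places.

263.67 g/mol

Na: 0.91 × 22.99 = 20.9209
K: 0.09 × 39.098 = 3.5188
Al: 1 × 26.982 = 26.9820
Si: 3 × 28.085 = 84.2550
O: 8 × 15.999 = 127.9920
Summing the contributions gives the formula mass.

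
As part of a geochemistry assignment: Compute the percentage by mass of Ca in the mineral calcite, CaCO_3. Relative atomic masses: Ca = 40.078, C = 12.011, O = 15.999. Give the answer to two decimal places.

40.04 wt%

M(CaCO_3) = 100.086 g/mol.
Ca contributes 1 × 40.078 = 40.078 g per mole.
40.078/100.086 = 0.4004 → 40.04%.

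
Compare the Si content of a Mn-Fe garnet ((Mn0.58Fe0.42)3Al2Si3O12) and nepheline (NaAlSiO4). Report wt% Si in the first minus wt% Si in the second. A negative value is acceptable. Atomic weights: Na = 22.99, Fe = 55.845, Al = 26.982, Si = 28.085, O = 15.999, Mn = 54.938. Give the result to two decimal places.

-2.79 percentage points

M((Mn0.58Fe0.42)3Al2Si3O12) = 496.164 g/mol, so wt% Si = 84.255/496.164 × 100 = 16.98%.
M(NaAlSiO4) = 142.053 g/mol, so wt% Si = 28.085/142.053 × 100 = 19.77%.
16.98 − 19.77 = -2.79 pp.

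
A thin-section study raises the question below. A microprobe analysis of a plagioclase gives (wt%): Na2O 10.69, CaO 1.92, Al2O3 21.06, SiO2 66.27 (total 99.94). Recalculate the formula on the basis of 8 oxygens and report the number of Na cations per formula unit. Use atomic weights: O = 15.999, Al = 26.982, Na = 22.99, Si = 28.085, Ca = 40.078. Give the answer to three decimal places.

Na2O: 10.69/61.979 = 0.17248 mol → 0.34496 mol Na, 0.17248 mol O.
CaO: 1.92/56.077 = 0.03424 mol → 0.03424 mol Ca, 0.03424 mol O.
Al2O3: 21.06/101.961 = 0.20655 mol → 0.41310 mol Al, 0.61965 mol O.
SiO2: 66.27/60.083 = 1.10297 mol → 1.10297 mol Si, 2.20594 mol O.
Total oxygen = 3.03231 mol. Normalization factor = 8/3.03231 = 2.63825.
Na per 8 O = 0.34496 × 2.63825 = 0.910.

0.910 Na apfu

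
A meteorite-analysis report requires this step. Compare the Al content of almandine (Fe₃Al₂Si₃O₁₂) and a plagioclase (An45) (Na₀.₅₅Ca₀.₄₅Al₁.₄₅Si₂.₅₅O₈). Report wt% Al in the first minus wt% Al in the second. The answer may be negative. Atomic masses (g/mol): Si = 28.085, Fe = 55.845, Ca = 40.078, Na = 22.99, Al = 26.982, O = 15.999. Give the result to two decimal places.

M(Fe₃Al₂Si₃O₁₂) = 497.742 g/mol, so wt% Al = 53.964/497.742 × 100 = 10.84%.
M(Na₀.₅₅Ca₀.₄₅Al₁.₄₅Si₂.₅₅O₈) = 269.412 g/mol, so wt% Al = 39.124/269.412 × 100 = 14.52%.
10.84 − 14.52 = -3.68 pp.

-3.68 percentage points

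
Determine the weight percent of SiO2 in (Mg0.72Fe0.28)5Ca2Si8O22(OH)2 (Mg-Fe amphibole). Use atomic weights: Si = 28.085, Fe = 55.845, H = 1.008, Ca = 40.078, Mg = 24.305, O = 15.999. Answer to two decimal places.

M((Mg0.72Fe0.28)5Ca2Si8O22(OH)2) = 856.509 g/mol; M(SiO2) = 60.083 g/mol.
Moles SiO2 per formula unit = 8 Si ÷ 1 = 8.0000.
SiO2 fraction = (8.0000 × 60.083) / 856.509 = 480.664/856.509 = 0.5612.

56.12 wt%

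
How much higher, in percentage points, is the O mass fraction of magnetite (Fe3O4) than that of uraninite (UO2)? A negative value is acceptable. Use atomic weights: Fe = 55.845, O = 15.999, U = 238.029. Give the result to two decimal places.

First mineral: 63.996 g O in 231.531 g formula = 27.64 wt% O.
Second mineral: 31.998 g O in 270.027 g formula = 11.85 wt% O.
27.64% − 11.85% gives a difference of 15.79 percentage points.

15.79 percentage points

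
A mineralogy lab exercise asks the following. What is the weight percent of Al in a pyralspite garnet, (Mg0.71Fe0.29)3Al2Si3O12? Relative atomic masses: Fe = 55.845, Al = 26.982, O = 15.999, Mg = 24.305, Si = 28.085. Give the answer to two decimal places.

M((Mg0.71Fe0.29)3Al2Si3O12) = 430.562 g/mol.
Al contributes 2 × 26.982 = 53.964 g per mole.
53.964/430.562 = 0.1253 → 12.53%.

12.53 mass %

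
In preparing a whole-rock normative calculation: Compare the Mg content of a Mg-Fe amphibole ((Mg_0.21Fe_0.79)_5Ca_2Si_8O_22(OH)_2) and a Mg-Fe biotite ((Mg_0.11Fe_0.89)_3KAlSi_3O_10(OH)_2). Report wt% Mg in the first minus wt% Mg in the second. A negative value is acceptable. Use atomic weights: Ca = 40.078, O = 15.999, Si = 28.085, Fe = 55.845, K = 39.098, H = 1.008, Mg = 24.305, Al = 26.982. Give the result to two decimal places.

1.12 percentage points

First mineral: 25.520 g Mg in 936.936 g formula = 2.72 wt% Mg.
Second mineral: 8.021 g Mg in 501.466 g formula = 1.60 wt% Mg.
2.72% − 1.60% gives a difference of 1.12 percentage points.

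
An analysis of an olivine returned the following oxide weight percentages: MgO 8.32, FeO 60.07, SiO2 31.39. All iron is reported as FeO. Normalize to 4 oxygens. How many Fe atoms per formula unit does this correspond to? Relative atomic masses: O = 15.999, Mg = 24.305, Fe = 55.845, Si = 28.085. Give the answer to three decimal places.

8.32 wt% MgO ÷ 40.304 g/mol = 0.20643 mol, giving 0.20643 Mg and 0.20643 O.
60.07 wt% FeO ÷ 71.844 g/mol = 0.83612 mol, giving 0.83612 Fe and 0.83612 O.
31.39 wt% SiO2 ÷ 60.083 g/mol = 0.52244 mol, giving 0.52244 Si and 1.04488 O.
Oxygen sums to 2.08743; scaling by 4/2.08743 = 1.91623 puts the formula on 4 O.
Fe: 0.83612 × 1.91623 = 1.602 atoms per formula unit.

1.602 Fe apfu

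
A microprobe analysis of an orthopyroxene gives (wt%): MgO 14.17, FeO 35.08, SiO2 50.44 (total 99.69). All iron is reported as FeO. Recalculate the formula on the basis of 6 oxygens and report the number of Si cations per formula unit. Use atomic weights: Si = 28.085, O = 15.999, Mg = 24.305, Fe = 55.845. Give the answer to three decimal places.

MgO (M=40.304): mol = 0.35158; Mg = 0.35158, O = 0.35158.
FeO (M=71.844): mol = 0.48828; Fe = 0.48828, O = 0.48828.
SiO2 (M=60.083): mol = 0.83951; Si = 0.83951, O = 1.67902.
ΣO = 2.51888; factor = 6/ΣO = 2.38201.
Si apfu = 0.83951 × 2.38201 = 2.000.

2.000 Si apfu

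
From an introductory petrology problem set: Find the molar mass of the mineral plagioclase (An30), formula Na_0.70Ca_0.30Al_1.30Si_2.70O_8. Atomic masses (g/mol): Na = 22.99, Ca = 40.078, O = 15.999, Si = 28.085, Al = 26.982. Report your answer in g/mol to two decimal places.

M = 0.70×22.99 + 0.30×40.078 + 1.30×26.982 + 2.70×28.085 + 8×15.999

267.01 g/mol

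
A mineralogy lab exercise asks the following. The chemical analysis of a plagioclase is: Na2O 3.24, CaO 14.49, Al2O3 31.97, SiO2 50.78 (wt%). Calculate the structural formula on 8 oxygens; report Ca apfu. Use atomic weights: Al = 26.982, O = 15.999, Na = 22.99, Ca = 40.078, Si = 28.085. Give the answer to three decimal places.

Na2O (M=61.979): mol = 0.05228; Na = 0.10456, O = 0.05228.
CaO (M=56.077): mol = 0.25839; Ca = 0.25839, O = 0.25839.
Al2O3 (M=101.961): mol = 0.31355; Al = 0.62710, O = 0.94065.
SiO2 (M=60.083): mol = 0.84516; Si = 0.84516, O = 1.69032.
ΣO = 2.94164; factor = 8/ΣO = 2.71957.
Ca apfu = 0.25839 × 2.71957 = 0.703.

0.703 Ca apfu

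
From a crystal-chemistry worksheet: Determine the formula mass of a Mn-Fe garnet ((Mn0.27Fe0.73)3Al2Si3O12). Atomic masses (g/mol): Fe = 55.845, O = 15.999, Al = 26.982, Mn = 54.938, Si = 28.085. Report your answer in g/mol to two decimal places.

497.01 g/mol

The formula mass is the sum 0.81*54.938 + 2.19*55.845 + 2*26.982 + 3*28.085 + 12*15.999.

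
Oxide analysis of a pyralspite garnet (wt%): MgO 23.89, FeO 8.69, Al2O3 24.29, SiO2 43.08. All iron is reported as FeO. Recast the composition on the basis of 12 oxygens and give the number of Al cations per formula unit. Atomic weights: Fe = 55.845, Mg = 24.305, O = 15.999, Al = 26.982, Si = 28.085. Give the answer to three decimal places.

1.997 Al apfu

MgO (M=40.304): mol = 0.59275; Mg = 0.59275, O = 0.59275.
FeO (M=71.844): mol = 0.12096; Fe = 0.12096, O = 0.12096.
Al2O3 (M=101.961): mol = 0.23823; Al = 0.47646, O = 0.71469.
SiO2 (M=60.083): mol = 0.71701; Si = 0.71701, O = 1.43402.
ΣO = 2.86242; factor = 12/ΣO = 4.19226.
Al apfu = 0.47646 × 4.19226 = 1.997.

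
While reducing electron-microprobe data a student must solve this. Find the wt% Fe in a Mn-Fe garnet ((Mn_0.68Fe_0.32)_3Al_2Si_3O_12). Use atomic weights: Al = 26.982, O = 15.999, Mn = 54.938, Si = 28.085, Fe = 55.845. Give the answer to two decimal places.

10.81 mass %

Molar mass of (Mn_0.68Fe_0.32)_3Al_2Si_3O_12: 2.04×54.938 + 0.96×55.845 + 2×26.982 + 3×28.085 + 12×15.999 = 495.892 g/mol.
Mass of Fe per formula unit: 0.96 × 55.845 = 53.611 g.
Weight fraction Fe = 53.611 / 495.892 = 0.1081.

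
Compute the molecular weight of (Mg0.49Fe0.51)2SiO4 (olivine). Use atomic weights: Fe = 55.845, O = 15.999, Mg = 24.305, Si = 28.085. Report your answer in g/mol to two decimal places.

The formula mass is the sum 0.98·24.305 + 1.02·55.845 + 1·28.085 + 4·15.999.

172.86 g/mol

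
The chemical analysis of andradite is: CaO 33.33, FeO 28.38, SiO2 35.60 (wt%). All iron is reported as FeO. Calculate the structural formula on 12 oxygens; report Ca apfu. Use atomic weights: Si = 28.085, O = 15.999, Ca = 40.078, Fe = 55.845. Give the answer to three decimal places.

33.33 wt% CaO ÷ 56.077 g/mol = 0.59436 mol, giving 0.59436 Ca and 0.59436 O.
28.38 wt% FeO ÷ 71.844 g/mol = 0.39502 mol, giving 0.39502 Fe and 0.39502 O.
35.60 wt% SiO2 ÷ 60.083 g/mol = 0.59251 mol, giving 0.59251 Si and 1.18502 O.
Oxygen sums to 2.17440; scaling by 12/2.17440 = 5.51876 puts the formula on 12 O.
Ca: 0.59436 × 5.51876 = 3.280 atoms per formula unit.

3.280 Ca apfu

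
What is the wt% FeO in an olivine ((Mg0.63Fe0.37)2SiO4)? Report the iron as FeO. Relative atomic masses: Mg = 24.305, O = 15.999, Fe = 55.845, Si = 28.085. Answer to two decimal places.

Molar mass of (Mg0.63Fe0.37)2SiO4 = 1.26×24.305 + 0.74×55.845 + 1×28.085 + 4×15.999 = 164.031 g/mol.
Each formula unit contains 0.74 Fe, equivalent to 0.74/1 = 0.7400 mol FeO.
M(FeO) = 1×55.845 + 1×15.999 = 71.844 g/mol.
Mass of FeO per formula unit = 0.7400 × 71.844 = 53.165 g.
FeO wt% = 53.165 / 164.031 × 100 = 32.41%.

32.41 wt%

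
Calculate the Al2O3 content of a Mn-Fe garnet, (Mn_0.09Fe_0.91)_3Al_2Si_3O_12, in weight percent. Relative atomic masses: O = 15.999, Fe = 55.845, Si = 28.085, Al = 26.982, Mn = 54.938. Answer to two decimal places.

Molar mass of (Mn_0.09Fe_0.91)_3Al_2Si_3O_12 = 0.27*54.938 + 2.73*55.845 + 2*26.982 + 3*28.085 + 12*15.999 = 497.497 g/mol.
Each formula unit contains 2 Al, equivalent to 2/2 = 1.0000 mol Al2O3.
M(Al2O3) = 2×26.982 + 3×15.999 = 101.961 g/mol.
Mass of Al2O3 per formula unit = 1.0000 × 101.961 = 101.961 g.
Al2O3 wt% = 101.961 / 497.497 × 100 = 20.49%.

20.49 wt%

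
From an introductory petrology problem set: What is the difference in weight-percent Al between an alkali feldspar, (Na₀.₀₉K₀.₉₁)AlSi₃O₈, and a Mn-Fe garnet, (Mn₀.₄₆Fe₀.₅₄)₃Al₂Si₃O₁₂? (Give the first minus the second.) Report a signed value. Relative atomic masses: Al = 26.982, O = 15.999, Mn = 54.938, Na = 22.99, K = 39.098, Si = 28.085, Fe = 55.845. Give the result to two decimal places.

Al in (Na₀.₀₉K₀.₉₁)AlSi₃O₈: molar mass 276.877 g/mol; 1×26.982 = 26.982 g → 9.75 wt%.
Al in (Mn₀.₄₆Fe₀.₅₄)₃Al₂Si₃O₁₂: molar mass 496.490 g/mol; 2×26.982 = 53.964 g → 10.87 wt%.
Difference = 9.75 − 10.87 = -1.12 percentage points.

-1.12 percentage points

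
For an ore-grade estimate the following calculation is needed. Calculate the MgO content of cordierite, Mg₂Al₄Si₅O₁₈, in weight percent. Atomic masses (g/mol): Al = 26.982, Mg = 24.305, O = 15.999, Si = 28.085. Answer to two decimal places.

13.78 wt%

Molar mass of Mg₂Al₄Si₅O₁₈ = 2·24.305 + 4·26.982 + 5·28.085 + 18·15.999 = 584.945 g/mol.
Each formula unit contains 2 Mg, equivalent to 2/1 = 2.0000 mol MgO.
M(MgO) = 1×24.305 + 1×15.999 = 40.304 g/mol.
Mass of MgO per formula unit = 2.0000 × 40.304 = 80.608 g.
MgO wt% = 80.608 / 584.945 × 100 = 13.78%.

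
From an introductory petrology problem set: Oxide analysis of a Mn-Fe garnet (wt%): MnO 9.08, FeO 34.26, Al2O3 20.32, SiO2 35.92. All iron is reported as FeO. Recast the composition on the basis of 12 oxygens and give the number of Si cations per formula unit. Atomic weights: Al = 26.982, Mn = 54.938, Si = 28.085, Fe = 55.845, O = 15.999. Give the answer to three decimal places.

9.08 wt% MnO ÷ 70.937 g/mol = 0.12800 mol, giving 0.12800 Mn and 0.12800 O.
34.26 wt% FeO ÷ 71.844 g/mol = 0.47687 mol, giving 0.47687 Fe and 0.47687 O.
20.32 wt% Al2O3 ÷ 101.961 g/mol = 0.19929 mol, giving 0.39858 Al and 0.59787 O.
35.92 wt% SiO2 ÷ 60.083 g/mol = 0.59784 mol, giving 0.59784 Si and 1.19568 O.
Oxygen sums to 2.39842; scaling by 12/2.39842 = 5.00329 puts the formula on 12 O.
Si: 0.59784 × 5.00329 = 2.991 atoms per formula unit.

2.991 Si apfu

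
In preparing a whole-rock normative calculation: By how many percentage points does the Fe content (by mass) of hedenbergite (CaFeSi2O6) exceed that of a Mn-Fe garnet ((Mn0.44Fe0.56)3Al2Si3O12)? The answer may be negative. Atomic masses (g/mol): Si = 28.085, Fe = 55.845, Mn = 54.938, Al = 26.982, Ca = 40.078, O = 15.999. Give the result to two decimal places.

3.62 percentage points

First mineral: 55.845 g Fe in 248.087 g formula = 22.51 wt% Fe.
Second mineral: 93.820 g Fe in 496.545 g formula = 18.89 wt% Fe.
22.51% − 18.89% gives a difference of 3.62 percentage points.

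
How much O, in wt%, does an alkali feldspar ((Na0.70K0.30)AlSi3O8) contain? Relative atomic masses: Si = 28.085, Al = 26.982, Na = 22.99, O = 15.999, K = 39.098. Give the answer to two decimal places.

M((Na0.70K0.30)AlSi3O8) = 267.051 g/mol.
O contributes 8 × 15.999 = 127.992 g per mole.
127.992/267.051 = 0.4793 → 47.93%.

47.93 wt%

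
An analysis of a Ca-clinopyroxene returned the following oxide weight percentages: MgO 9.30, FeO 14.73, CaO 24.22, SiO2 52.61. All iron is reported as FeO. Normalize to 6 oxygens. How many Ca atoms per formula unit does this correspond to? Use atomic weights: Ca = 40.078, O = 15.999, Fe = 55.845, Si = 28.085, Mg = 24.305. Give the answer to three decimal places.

0.990 Ca apfu

9.30 wt% MgO ÷ 40.304 g/mol = 0.23075 mol, giving 0.23075 Mg and 0.23075 O.
14.73 wt% FeO ÷ 71.844 g/mol = 0.20503 mol, giving 0.20503 Fe and 0.20503 O.
24.22 wt% CaO ÷ 56.077 g/mol = 0.43191 mol, giving 0.43191 Ca and 0.43191 O.
52.61 wt% SiO2 ÷ 60.083 g/mol = 0.87562 mol, giving 0.87562 Si and 1.75124 O.
Oxygen sums to 2.61893; scaling by 6/2.61893 = 2.29101 puts the formula on 6 O.
Ca: 0.43191 × 2.29101 = 0.990 atoms per formula unit.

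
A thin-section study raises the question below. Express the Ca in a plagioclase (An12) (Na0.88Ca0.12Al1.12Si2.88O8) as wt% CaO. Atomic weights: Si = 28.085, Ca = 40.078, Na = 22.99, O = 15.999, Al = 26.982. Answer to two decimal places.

M(Na0.88Ca0.12Al1.12Si2.88O8) = 264.137 g/mol; M(CaO) = 56.077 g/mol.
Moles CaO per formula unit = 0.12 Ca ÷ 1 = 0.1200.
CaO fraction = (0.1200 × 56.077) / 264.137 = 6.729/264.137 = 0.0255.

2.55 wt%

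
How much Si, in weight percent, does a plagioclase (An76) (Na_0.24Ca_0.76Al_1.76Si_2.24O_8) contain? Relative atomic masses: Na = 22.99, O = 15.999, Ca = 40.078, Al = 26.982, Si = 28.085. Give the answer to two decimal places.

22.93 weight percent

M(Na_0.24Ca_0.76Al_1.76Si_2.24O_8) = 274.368 g/mol.
Si contributes 2.24 × 28.085 = 62.910 g per mole.
62.910/274.368 = 0.2293 → 22.93%.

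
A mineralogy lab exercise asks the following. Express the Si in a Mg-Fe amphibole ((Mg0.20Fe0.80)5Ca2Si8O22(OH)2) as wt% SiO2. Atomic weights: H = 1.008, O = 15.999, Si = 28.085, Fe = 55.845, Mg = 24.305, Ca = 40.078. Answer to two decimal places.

Formula mass = 938.513 g/mol.
8 Si → 8.0000 mol SiO2 per formula unit; M(SiO2) = 60.083, so SiO2 mass = 480.664 g.
480.664/938.513 × 100 = 51.22 wt%.

51.22 wt%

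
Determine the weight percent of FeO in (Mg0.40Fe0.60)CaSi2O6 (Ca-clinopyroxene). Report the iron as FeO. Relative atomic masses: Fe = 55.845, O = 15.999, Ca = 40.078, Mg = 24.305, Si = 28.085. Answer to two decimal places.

18.31 wt%

M((Mg0.40Fe0.60)CaSi2O6) = 235.471 g/mol; M(FeO) = 71.844 g/mol.
Moles FeO per formula unit = 0.60 Fe ÷ 1 = 0.6000.
FeO fraction = (0.6000 × 71.844) / 235.471 = 43.106/235.471 = 0.1831.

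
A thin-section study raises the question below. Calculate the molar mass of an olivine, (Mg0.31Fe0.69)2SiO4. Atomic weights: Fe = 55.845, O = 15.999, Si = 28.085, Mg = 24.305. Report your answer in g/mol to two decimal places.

184.22 g/mol

Mg: 0.62 × 24.305 = 15.0691
Fe: 1.38 × 55.845 = 77.0661
Si: 1 × 28.085 = 28.0850
O: 4 × 15.999 = 63.9960
Summing the contributions gives the formula mass.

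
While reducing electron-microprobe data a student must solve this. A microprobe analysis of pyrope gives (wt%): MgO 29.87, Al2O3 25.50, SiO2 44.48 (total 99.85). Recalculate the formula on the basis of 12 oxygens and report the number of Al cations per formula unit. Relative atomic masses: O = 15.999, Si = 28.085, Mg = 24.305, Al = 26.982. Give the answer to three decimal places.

2.020 Al apfu

29.87 wt% MgO ÷ 40.304 g/mol = 0.74112 mol, giving 0.74112 Mg and 0.74112 O.
25.50 wt% Al2O3 ÷ 101.961 g/mol = 0.25010 mol, giving 0.50020 Al and 0.75030 O.
44.48 wt% SiO2 ÷ 60.083 g/mol = 0.74031 mol, giving 0.74031 Si and 1.48062 O.
Oxygen sums to 2.97204; scaling by 12/2.97204 = 4.03763 puts the formula on 12 O.
Al: 0.50020 × 4.03763 = 2.020 atoms per formula unit.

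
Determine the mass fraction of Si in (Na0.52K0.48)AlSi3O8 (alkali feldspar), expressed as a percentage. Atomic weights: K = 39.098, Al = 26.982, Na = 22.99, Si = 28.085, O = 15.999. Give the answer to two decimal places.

31.21 mass %

Molar mass of (Na0.52K0.48)AlSi3O8: 0.52·22.99 + 0.48·39.098 + 1·26.982 + 3·28.085 + 8·15.999 = 269.951 g/mol.
Mass of Si per formula unit: 3 × 28.085 = 84.255 g.
Weight fraction Si = 84.255 / 269.951 = 0.3121.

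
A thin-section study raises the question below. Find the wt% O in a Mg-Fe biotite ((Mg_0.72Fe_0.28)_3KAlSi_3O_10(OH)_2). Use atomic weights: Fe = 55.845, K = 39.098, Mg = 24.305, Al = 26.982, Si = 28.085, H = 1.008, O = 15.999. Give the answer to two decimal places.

M((Mg_0.72Fe_0.28)_3KAlSi_3O_10(OH)_2) = 443.748 g/mol.
O contributes 12 × 15.999 = 191.988 g per mole.
191.988/443.748 = 0.4327 → 43.27%.

43.27 wt%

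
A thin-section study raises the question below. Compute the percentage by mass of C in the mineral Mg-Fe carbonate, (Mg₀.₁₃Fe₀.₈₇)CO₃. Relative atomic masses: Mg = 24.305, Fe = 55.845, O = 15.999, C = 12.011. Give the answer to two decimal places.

10.75 wt%

Formula mass = 0.13*24.305 + 0.87*55.845 + 1*12.011 + 3*15.999 = 111.753 g/mol, of which 12.011 g is C.
So C makes up 12.011/111.753 = 0.1075 of the mass, i.e. 10.75%.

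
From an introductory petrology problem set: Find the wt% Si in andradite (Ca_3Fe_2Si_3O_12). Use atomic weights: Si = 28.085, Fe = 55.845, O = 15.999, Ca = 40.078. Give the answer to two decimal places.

16.58 wt%

M(Ca_3Fe_2Si_3O_12) = 508.167 g/mol.
Si contributes 3 × 28.085 = 84.255 g per mole.
84.255/508.167 = 0.1658 → 16.58%.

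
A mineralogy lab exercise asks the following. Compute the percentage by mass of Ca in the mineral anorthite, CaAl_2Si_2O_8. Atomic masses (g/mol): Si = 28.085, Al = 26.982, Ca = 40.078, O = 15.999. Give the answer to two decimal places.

14.41 wt%

Molar mass of CaAl_2Si_2O_8: 1·40.078 + 2·26.982 + 2·28.085 + 8·15.999 = 278.204 g/mol.
Mass of Ca per formula unit: 1 × 40.078 = 40.078 g.
Weight fraction Ca = 40.078 / 278.204 = 0.1441.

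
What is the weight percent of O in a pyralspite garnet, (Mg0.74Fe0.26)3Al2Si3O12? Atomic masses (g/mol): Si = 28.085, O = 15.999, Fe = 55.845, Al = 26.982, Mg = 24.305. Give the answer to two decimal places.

44.89 weight percent

Molar mass of (Mg0.74Fe0.26)3Al2Si3O12: 2.22*24.305 + 0.78*55.845 + 2*26.982 + 3*28.085 + 12*15.999 = 427.723 g/mol.
Mass of O per formula unit: 12 × 15.999 = 191.988 g.
Weight fraction O = 191.988 / 427.723 = 0.4489.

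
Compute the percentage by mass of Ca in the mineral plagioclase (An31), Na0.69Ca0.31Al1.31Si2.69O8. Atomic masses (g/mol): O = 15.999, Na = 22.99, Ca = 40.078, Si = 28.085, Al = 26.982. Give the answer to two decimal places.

Formula mass = 0.69×22.99 + 0.31×40.078 + 1.31×26.982 + 2.69×28.085 + 8×15.999 = 267.174 g/mol, of which 12.424 g is Ca.
So Ca makes up 12.424/267.174 = 0.0465 of the mass, i.e. 4.65%.

4.65 weight percent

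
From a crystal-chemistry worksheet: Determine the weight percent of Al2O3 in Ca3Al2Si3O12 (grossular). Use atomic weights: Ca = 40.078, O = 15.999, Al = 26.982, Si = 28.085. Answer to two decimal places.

Molar mass of Ca3Al2Si3O12 = 3×40.078 + 2×26.982 + 3×28.085 + 12×15.999 = 450.441 g/mol.
Each formula unit contains 2 Al, equivalent to 2/2 = 1.0000 mol Al2O3.
M(Al2O3) = 2×26.982 + 3×15.999 = 101.961 g/mol.
Mass of Al2O3 per formula unit = 1.0000 × 101.961 = 101.961 g.
Al2O3 wt% = 101.961 / 450.441 × 100 = 22.64%.

22.64 wt%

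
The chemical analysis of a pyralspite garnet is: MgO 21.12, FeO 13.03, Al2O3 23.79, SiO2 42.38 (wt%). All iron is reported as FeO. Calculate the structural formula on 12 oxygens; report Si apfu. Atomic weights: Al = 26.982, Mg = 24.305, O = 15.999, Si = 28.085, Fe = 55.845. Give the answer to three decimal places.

21.12 wt% MgO ÷ 40.304 g/mol = 0.52402 mol, giving 0.52402 Mg and 0.52402 O.
13.03 wt% FeO ÷ 71.844 g/mol = 0.18137 mol, giving 0.18137 Fe and 0.18137 O.
23.79 wt% Al2O3 ÷ 101.961 g/mol = 0.23332 mol, giving 0.46664 Al and 0.69996 O.
42.38 wt% SiO2 ÷ 60.083 g/mol = 0.70536 mol, giving 0.70536 Si and 1.41072 O.
Oxygen sums to 2.81607; scaling by 12/2.81607 = 4.26126 puts the formula on 12 O.
Si: 0.70536 × 4.26126 = 3.006 atoms per formula unit.

3.006 Si apfu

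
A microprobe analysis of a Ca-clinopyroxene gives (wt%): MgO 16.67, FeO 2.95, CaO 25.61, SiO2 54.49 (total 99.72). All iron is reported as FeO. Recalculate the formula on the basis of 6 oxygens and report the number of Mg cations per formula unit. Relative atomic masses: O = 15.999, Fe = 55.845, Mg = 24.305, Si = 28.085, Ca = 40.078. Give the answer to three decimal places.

MgO: 16.67/40.304 = 0.41361 mol → 0.41361 mol Mg, 0.41361 mol O.
FeO: 2.95/71.844 = 0.04106 mol → 0.04106 mol Fe, 0.04106 mol O.
CaO: 25.61/56.077 = 0.45669 mol → 0.45669 mol Ca, 0.45669 mol O.
SiO2: 54.49/60.083 = 0.90691 mol → 0.90691 mol Si, 1.81382 mol O.
Total oxygen = 2.72518 mol. Normalization factor = 6/2.72518 = 2.20169.
Mg per 6 O = 0.41361 × 2.20169 = 0.911.

0.911 Mg apfu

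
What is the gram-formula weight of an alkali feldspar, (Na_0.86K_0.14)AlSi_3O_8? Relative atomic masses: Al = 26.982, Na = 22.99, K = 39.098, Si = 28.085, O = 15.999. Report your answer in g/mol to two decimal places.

264.47 g/mol

Na: 0.86 × 22.99 = 19.7714
K: 0.14 × 39.098 = 5.4737
Al: 1 × 26.982 = 26.9820
Si: 3 × 28.085 = 84.2550
O: 8 × 15.999 = 127.9920
Summing the contributions gives the formula mass.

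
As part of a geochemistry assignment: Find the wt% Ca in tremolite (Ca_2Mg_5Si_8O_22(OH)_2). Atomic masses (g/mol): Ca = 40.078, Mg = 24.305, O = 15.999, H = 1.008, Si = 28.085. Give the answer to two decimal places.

9.87 mass %

Formula mass = 2·40.078 + 5·24.305 + 8·28.085 + 24·15.999 + 2·1.008 = 812.353 g/mol, of which 80.156 g is Ca.
So Ca makes up 80.156/812.353 = 0.0987 of the mass, i.e. 9.87%.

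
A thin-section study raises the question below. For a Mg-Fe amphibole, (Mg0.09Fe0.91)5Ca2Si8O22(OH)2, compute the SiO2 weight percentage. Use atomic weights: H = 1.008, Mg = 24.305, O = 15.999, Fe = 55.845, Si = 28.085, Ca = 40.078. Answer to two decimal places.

Formula mass = 955.860 g/mol.
8 Si → 8.0000 mol SiO2 per formula unit; M(SiO2) = 60.083, so SiO2 mass = 480.664 g.
480.664/955.860 × 100 = 50.29 wt%.

50.29 wt%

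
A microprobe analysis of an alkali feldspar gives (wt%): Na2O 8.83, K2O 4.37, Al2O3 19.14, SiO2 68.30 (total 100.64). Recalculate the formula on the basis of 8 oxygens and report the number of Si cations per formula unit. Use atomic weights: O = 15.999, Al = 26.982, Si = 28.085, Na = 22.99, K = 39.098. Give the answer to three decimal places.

Na2O (M=61.979): mol = 0.14247; Na = 0.28494, O = 0.14247.
K2O (M=94.195): mol = 0.04639; K = 0.09278, O = 0.04639.
Al2O3 (M=101.961): mol = 0.18772; Al = 0.37544, O = 0.56316.
SiO2 (M=60.083): mol = 1.13676; Si = 1.13676, O = 2.27352.
ΣO = 3.02554; factor = 8/ΣO = 2.64416.
Si apfu = 1.13676 × 2.64416 = 3.006.

3.006 Si apfu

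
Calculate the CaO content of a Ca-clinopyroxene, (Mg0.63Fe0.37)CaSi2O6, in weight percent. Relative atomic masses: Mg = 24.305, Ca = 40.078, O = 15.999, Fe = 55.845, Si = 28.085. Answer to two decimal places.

Formula mass = 228.217 g/mol.
1 Ca → 1.0000 mol CaO per formula unit; M(CaO) = 56.077, so CaO mass = 56.077 g.
56.077/228.217 × 100 = 24.57 wt%.

24.57 wt%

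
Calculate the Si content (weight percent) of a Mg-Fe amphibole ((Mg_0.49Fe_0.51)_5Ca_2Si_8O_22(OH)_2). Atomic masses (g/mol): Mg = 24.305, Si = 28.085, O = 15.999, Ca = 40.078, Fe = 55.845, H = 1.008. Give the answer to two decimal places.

25.17 weight percent

Formula mass = 2.45·24.305 + 2.55·55.845 + 2·40.078 + 8·28.085 + 24·15.999 + 2·1.008 = 892.780 g/mol, of which 224.680 g is Si.
So Si makes up 224.680/892.780 = 0.2517 of the mass, i.e. 25.17%.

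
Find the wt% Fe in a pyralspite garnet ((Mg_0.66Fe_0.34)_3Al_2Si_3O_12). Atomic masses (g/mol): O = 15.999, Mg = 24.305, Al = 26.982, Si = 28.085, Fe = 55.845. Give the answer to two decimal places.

Molar mass of (Mg_0.66Fe_0.34)_3Al_2Si_3O_12: 1.98×24.305 + 1.02×55.845 + 2×26.982 + 3×28.085 + 12×15.999 = 435.293 g/mol.
Mass of Fe per formula unit: 1.02 × 55.845 = 56.962 g.
Weight fraction Fe = 56.962 / 435.293 = 0.1309.

13.09 mass %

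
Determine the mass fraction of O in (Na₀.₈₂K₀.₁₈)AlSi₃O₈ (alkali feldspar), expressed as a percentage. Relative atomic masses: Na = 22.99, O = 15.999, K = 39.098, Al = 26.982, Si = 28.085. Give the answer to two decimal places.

Formula mass = 0.82*22.99 + 0.18*39.098 + 1*26.982 + 3*28.085 + 8*15.999 = 265.118 g/mol, of which 127.992 g is O.
So O makes up 127.992/265.118 = 0.4828 of the mass, i.e. 48.28%.

48.28 wt%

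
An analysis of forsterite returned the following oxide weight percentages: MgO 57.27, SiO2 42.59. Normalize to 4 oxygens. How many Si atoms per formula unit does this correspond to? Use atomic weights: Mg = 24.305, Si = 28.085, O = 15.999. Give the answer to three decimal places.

0.999 Si apfu

MgO (M=40.304): mol = 1.42095; Mg = 1.42095, O = 1.42095.
SiO2 (M=60.083): mol = 0.70885; Si = 0.70885, O = 1.41770.
ΣO = 2.83865; factor = 4/ΣO = 1.40912.
Si apfu = 0.70885 × 1.40912 = 0.999.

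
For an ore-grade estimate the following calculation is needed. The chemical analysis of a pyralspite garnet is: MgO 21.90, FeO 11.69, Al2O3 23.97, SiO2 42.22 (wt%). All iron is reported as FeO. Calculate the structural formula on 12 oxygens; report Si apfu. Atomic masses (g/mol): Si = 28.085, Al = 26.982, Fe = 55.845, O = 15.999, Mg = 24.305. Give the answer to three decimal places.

21.90 wt% MgO ÷ 40.304 g/mol = 0.54337 mol, giving 0.54337 Mg and 0.54337 O.
11.69 wt% FeO ÷ 71.844 g/mol = 0.16271 mol, giving 0.16271 Fe and 0.16271 O.
23.97 wt% Al2O3 ÷ 101.961 g/mol = 0.23509 mol, giving 0.47018 Al and 0.70527 O.
42.22 wt% SiO2 ÷ 60.083 g/mol = 0.70269 mol, giving 0.70269 Si and 1.40538 O.
Oxygen sums to 2.81673; scaling by 12/2.81673 = 4.26026 puts the formula on 12 O.
Si: 0.70269 × 4.26026 = 2.994 atoms per formula unit.

2.994 Si apfu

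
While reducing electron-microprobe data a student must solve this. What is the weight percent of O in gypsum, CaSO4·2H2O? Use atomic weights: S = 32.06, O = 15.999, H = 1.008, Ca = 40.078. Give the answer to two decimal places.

55.76 mass %

Formula mass = 1×40.078 + 1×32.06 + 6×15.999 + 4×1.008 = 172.164 g/mol, of which 95.994 g is O.
So O makes up 95.994/172.164 = 0.5576 of the mass, i.e. 55.76%.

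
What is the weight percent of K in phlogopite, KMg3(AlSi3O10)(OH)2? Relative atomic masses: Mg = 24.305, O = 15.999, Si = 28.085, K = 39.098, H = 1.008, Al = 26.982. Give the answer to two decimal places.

M(KMg3(AlSi3O10)(OH)2) = 417.254 g/mol.
K contributes 1 × 39.098 = 39.098 g per mole.
39.098/417.254 = 0.0937 → 9.37%.

9.37 weight percent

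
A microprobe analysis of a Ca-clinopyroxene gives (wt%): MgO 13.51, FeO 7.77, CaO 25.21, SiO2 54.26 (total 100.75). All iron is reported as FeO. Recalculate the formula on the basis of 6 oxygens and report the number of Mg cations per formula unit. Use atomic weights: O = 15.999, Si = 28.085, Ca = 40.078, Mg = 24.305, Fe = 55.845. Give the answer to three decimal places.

0.745 Mg apfu

MgO: 13.51/40.304 = 0.33520 mol → 0.33520 mol Mg, 0.33520 mol O.
FeO: 7.77/71.844 = 0.10815 mol → 0.10815 mol Fe, 0.10815 mol O.
CaO: 25.21/56.077 = 0.44956 mol → 0.44956 mol Ca, 0.44956 mol O.
SiO2: 54.26/60.083 = 0.90308 mol → 0.90308 mol Si, 1.80616 mol O.
Total oxygen = 2.69907 mol. Normalization factor = 6/2.69907 = 2.22299.
Mg per 6 O = 0.33520 × 2.22299 = 0.745.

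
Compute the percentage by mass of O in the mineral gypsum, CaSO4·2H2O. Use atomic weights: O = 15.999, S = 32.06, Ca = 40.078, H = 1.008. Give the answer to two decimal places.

M(CaSO4·2H2O) = 172.164 g/mol.
O contributes 6 × 15.999 = 95.994 g per mole.
95.994/172.164 = 0.5576 → 55.76%.

55.76 mass %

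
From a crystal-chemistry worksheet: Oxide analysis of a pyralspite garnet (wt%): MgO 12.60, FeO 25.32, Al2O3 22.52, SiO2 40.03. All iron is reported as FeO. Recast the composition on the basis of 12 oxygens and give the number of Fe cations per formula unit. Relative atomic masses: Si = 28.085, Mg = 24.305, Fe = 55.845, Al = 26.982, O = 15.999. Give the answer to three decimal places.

MgO (M=40.304): mol = 0.31262; Mg = 0.31262, O = 0.31262.
FeO (M=71.844): mol = 0.35243; Fe = 0.35243, O = 0.35243.
Al2O3 (M=101.961): mol = 0.22087; Al = 0.44174, O = 0.66261.
SiO2 (M=60.083): mol = 0.66625; Si = 0.66625, O = 1.33250.
ΣO = 2.66016; factor = 12/ΣO = 4.51101.
Fe apfu = 0.35243 × 4.51101 = 1.590.

1.590 Fe apfu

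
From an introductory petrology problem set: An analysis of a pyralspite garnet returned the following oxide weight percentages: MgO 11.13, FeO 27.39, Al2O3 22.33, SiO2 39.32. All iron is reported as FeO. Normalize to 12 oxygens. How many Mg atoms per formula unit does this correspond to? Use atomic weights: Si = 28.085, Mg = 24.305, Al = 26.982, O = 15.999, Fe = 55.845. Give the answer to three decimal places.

11.13 wt% MgO ÷ 40.304 g/mol = 0.27615 mol, giving 0.27615 Mg and 0.27615 O.
27.39 wt% FeO ÷ 71.844 g/mol = 0.38124 mol, giving 0.38124 Fe and 0.38124 O.
22.33 wt% Al2O3 ÷ 101.961 g/mol = 0.21901 mol, giving 0.43802 Al and 0.65703 O.
39.32 wt% SiO2 ÷ 60.083 g/mol = 0.65443 mol, giving 0.65443 Si and 1.30886 O.
Oxygen sums to 2.62328; scaling by 12/2.62328 = 4.57443 puts the formula on 12 O.
Mg: 0.27615 × 4.57443 = 1.263 atoms per formula unit.

1.263 Mg apfu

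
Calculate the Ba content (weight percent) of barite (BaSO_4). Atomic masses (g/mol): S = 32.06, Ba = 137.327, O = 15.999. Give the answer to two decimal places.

58.84 weight percent

M(BaSO_4) = 233.383 g/mol.
Ba contributes 1 × 137.327 = 137.327 g per mole.
137.327/233.383 = 0.5884 → 58.84%.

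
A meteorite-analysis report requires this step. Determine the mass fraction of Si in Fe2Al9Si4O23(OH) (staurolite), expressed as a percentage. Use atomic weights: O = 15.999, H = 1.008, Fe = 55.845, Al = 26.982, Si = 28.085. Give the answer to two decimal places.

13.19 weight percent

M(Fe2Al9Si4O23(OH)) = 851.852 g/mol.
Si contributes 4 × 28.085 = 112.340 g per mole.
112.340/851.852 = 0.1319 → 13.19%.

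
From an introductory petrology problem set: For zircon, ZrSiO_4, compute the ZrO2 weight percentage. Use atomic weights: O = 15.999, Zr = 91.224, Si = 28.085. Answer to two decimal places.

M(ZrSiO_4) = 183.305 g/mol; M(ZrO2) = 123.222 g/mol.
Moles ZrO2 per formula unit = 1 Zr ÷ 1 = 1.0000.
ZrO2 fraction = (1.0000 × 123.222) / 183.305 = 123.222/183.305 = 0.6722.

67.22 wt%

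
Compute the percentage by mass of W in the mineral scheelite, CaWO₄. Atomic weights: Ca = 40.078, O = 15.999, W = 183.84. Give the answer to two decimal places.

63.85 mass %

M(CaWO₄) = 287.914 g/mol.
W contributes 1 × 183.84 = 183.840 g per mole.
183.840/287.914 = 0.6385 → 63.85%.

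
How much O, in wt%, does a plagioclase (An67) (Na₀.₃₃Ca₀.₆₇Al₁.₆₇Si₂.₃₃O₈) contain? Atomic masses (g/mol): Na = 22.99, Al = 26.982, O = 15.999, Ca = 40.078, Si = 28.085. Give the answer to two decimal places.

M(Na₀.₃₃Ca₀.₆₇Al₁.₆₇Si₂.₃₃O₈) = 272.929 g/mol.
O contributes 8 × 15.999 = 127.992 g per mole.
127.992/272.929 = 0.4690 → 46.90%.

46.90 wt%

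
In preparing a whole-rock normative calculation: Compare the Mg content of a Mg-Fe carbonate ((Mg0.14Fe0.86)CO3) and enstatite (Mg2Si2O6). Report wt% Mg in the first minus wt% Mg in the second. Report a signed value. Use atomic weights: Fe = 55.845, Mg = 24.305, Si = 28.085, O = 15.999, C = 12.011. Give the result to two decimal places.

-21.16 percentage points

Mg in (Mg0.14Fe0.86)CO3: molar mass 111.437 g/mol; 0.14×24.305 = 3.403 g → 3.05 wt%.
Mg in Mg2Si2O6: molar mass 200.774 g/mol; 2×24.305 = 48.610 g → 24.21 wt%.
Difference = 3.05 − 24.21 = -21.16 percentage points.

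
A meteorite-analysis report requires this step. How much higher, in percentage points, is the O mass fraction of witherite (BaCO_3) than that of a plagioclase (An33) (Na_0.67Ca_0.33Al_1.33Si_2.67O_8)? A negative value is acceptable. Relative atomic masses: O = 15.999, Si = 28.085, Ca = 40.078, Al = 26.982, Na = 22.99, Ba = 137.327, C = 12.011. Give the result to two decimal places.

-23.53 percentage points

First mineral: 47.997 g O in 197.335 g formula = 24.32 wt% O.
Second mineral: 127.992 g O in 267.494 g formula = 47.85 wt% O.
24.32% − 47.85% gives a difference of -23.53 percentage points.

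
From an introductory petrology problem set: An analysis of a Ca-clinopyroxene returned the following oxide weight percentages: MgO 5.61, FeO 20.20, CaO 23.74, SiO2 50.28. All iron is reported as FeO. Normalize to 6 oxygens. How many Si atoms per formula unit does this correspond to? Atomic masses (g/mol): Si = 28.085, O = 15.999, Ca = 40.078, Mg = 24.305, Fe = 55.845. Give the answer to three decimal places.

MgO (M=40.304): mol = 0.13919; Mg = 0.13919, O = 0.13919.
FeO (M=71.844): mol = 0.28116; Fe = 0.28116, O = 0.28116.
CaO (M=56.077): mol = 0.42335; Ca = 0.42335, O = 0.42335.
SiO2 (M=60.083): mol = 0.83684; Si = 0.83684, O = 1.67368.
ΣO = 2.51738; factor = 6/ΣO = 2.38343.
Si apfu = 0.83684 × 2.38343 = 1.995.

1.995 Si apfu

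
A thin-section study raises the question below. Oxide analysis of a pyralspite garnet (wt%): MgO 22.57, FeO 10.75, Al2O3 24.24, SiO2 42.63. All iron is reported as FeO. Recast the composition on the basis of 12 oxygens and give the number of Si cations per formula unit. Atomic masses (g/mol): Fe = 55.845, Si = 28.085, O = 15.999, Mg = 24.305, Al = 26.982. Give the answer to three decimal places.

MgO: 22.57/40.304 = 0.55999 mol → 0.55999 mol Mg, 0.55999 mol O.
FeO: 10.75/71.844 = 0.14963 mol → 0.14963 mol Fe, 0.14963 mol O.
Al2O3: 24.24/101.961 = 0.23774 mol → 0.47548 mol Al, 0.71322 mol O.
SiO2: 42.63/60.083 = 0.70952 mol → 0.70952 mol Si, 1.41904 mol O.
Total oxygen = 2.84188 mol. Normalization factor = 12/2.84188 = 4.22256.
Si per 12 O = 0.70952 × 4.22256 = 2.996.

2.996 Si apfu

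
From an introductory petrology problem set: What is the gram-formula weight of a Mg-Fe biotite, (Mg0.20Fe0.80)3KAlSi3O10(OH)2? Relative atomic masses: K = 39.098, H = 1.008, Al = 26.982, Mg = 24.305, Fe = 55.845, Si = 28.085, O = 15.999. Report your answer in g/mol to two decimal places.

492.95 g/mol

The formula mass is the sum 0.60*24.305 + 2.40*55.845 + 1*39.098 + 1*26.982 + 3*28.085 + 12*15.999 + 2*1.008.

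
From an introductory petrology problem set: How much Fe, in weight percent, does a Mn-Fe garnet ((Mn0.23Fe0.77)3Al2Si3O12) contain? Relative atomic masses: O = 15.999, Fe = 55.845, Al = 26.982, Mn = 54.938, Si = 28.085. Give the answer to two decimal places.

25.95 weight percent

M((Mn0.23Fe0.77)3Al2Si3O12) = 497.116 g/mol.
Fe contributes 2.31 × 55.845 = 129.002 g per mole.
129.002/497.116 = 0.2595 → 25.95%.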